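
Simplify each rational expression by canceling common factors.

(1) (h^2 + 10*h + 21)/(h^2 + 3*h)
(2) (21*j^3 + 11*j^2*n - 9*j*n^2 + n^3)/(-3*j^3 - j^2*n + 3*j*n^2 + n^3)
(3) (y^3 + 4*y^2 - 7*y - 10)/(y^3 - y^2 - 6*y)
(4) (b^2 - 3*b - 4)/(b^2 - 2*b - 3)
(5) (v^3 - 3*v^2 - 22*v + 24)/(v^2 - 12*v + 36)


(1) = (h + 7)/h
(2) = (-21*j^2 + 10*j*n - n^2)/(3*j^2 - 2*j*n - n^2)
(3) = (y^3 + 4*y^2 - 7*y - 10)/(y^3 - y^2 - 6*y)
(4) = (b - 4)/(b - 3)
(5) = (v^2 + 3*v - 4)/(v - 6)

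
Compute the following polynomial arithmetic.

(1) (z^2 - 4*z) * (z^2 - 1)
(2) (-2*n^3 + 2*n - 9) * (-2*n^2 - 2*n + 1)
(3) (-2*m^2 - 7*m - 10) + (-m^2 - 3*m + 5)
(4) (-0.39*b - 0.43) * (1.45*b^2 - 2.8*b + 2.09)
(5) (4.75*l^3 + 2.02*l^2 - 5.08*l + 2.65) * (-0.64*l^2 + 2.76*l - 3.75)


(1) = z^4 - 4*z^3 - z^2 + 4*z
(2) = 4*n^5 + 4*n^4 - 6*n^3 + 14*n^2 + 20*n - 9
(3) = -3*m^2 - 10*m - 5
(4) = -0.5655*b^3 + 0.4685*b^2 + 0.3889*b - 0.8987
(5) = -3.04*l^5 + 11.8172*l^4 - 8.9861*l^3 - 23.2918*l^2 + 26.364*l - 9.9375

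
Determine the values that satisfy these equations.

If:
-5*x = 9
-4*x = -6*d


Then:
d = -6/5
x = -9/5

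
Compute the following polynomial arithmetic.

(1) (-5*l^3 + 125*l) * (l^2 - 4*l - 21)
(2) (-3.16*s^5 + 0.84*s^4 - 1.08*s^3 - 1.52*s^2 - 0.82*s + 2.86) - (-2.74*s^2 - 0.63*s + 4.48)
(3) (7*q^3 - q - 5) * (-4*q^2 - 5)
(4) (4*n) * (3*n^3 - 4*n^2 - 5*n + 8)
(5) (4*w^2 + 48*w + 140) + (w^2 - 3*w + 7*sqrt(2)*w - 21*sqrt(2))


(1) = -5*l^5 + 20*l^4 + 230*l^3 - 500*l^2 - 2625*l
(2) = -3.16*s^5 + 0.84*s^4 - 1.08*s^3 + 1.22*s^2 - 0.19*s - 1.62
(3) = -28*q^5 - 31*q^3 + 20*q^2 + 5*q + 25
(4) = 12*n^4 - 16*n^3 - 20*n^2 + 32*n
(5) = 5*w^2 + 7*sqrt(2)*w + 45*w - 21*sqrt(2) + 140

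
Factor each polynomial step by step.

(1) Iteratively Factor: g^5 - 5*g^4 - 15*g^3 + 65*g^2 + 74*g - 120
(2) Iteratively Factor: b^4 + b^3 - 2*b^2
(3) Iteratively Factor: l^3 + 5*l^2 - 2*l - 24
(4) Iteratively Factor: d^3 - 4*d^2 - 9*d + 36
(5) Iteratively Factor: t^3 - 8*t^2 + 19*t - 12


(1) = (g - 1)*(g^4 - 4*g^3 - 19*g^2 + 46*g + 120) = (g - 5)*(g - 1)*(g^3 + g^2 - 14*g - 24) = (g - 5)*(g - 1)*(g + 3)*(g^2 - 2*g - 8) = (g - 5)*(g - 1)*(g + 2)*(g + 3)*(g - 4)
(2) = (b + 2)*(b^3 - b^2) = b*(b + 2)*(b^2 - b) = b*(b - 1)*(b + 2)*(b)
(3) = (l - 2)*(l^2 + 7*l + 12) = (l - 2)*(l + 3)*(l + 4)
(4) = (d - 3)*(d^2 - d - 12) = (d - 4)*(d - 3)*(d + 3)
(5) = (t - 3)*(t^2 - 5*t + 4) = (t - 3)*(t - 1)*(t - 4)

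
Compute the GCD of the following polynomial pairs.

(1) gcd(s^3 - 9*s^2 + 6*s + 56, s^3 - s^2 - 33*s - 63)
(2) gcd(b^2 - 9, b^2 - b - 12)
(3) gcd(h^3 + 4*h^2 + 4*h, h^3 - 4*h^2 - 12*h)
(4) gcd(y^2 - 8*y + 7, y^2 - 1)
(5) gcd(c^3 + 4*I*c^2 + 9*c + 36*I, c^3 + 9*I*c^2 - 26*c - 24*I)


(1) = gcd((s - 7)*(s - 4)*(s + 2), (s - 7)*(s + 3)^2) = s - 7
(2) = gcd((b - 3)*(b + 3), (b - 4)*(b + 3)) = b + 3
(3) = h^2 + 2*h
(4) = y - 1
(5) = gcd((c - 3*I)*(c + 3*I)*(c + 4*I), (c + 2*I)*(c + 3*I)*(c + 4*I)) = c^2 + 7*I*c - 12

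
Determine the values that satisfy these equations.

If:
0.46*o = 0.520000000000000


Then:
o = 1.13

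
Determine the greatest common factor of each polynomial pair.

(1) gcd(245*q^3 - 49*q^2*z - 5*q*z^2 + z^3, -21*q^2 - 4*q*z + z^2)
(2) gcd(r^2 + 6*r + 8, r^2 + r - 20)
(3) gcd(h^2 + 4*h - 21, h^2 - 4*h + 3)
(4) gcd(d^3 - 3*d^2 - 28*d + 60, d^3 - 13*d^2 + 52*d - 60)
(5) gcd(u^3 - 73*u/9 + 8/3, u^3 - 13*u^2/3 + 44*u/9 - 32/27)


(1) = gcd((-7*q + z)*(-5*q + z)*(7*q + z), (-7*q + z)*(3*q + z)) = -7*q + z
(2) = gcd((r + 2)*(r + 4), (r - 4)*(r + 5)) = 1
(3) = gcd((h - 3)*(h + 7), (h - 3)*(h - 1)) = h - 3
(4) = gcd((d - 6)*(d - 2)*(d + 5), (d - 6)*(d - 5)*(d - 2)) = d^2 - 8*d + 12
(5) = u^2 - 3*u + 8/9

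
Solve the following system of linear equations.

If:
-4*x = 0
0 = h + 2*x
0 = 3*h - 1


Then:
No Solution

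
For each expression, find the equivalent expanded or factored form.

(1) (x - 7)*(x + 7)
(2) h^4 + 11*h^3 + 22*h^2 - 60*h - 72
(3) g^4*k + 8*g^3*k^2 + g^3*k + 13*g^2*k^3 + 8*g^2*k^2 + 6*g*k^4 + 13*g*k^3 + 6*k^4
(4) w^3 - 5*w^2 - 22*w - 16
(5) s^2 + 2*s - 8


(1) = x^2 - 49
(2) = (h - 2)*(h + 1)*(h + 6)^2
(3) = (g + k)^2*(g + 6*k)*(g*k + k)
(4) = (w - 8)*(w + 1)*(w + 2)
(5) = (s - 2)*(s + 4)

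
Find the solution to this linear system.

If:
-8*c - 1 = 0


Then:
c = -1/8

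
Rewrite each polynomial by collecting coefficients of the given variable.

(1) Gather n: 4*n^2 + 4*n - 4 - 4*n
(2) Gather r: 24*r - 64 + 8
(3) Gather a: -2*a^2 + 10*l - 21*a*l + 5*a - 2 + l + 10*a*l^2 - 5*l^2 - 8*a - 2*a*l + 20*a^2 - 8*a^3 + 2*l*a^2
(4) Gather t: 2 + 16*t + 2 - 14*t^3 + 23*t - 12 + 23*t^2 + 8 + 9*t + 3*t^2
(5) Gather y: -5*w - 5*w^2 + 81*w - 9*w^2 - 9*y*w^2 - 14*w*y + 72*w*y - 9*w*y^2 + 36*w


(1) = 4*n^2 - 4
(2) = 24*r - 56
(3) = -8*a^3 + a^2*(2*l + 18) + a*(10*l^2 - 23*l - 3) - 5*l^2 + 11*l - 2
(4) = -14*t^3 + 26*t^2 + 48*t
(5) = -14*w^2 - 9*w*y^2 + 112*w + y*(-9*w^2 + 58*w)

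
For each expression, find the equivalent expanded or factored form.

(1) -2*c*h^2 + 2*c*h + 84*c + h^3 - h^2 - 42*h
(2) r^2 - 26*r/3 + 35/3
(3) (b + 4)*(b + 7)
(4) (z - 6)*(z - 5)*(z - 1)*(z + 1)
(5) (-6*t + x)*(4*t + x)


(1) = (-2*c + h)*(h - 7)*(h + 6)
(2) = (r - 7)*(r - 5/3)
(3) = b^2 + 11*b + 28
(4) = z^4 - 11*z^3 + 29*z^2 + 11*z - 30
(5) = -24*t^2 - 2*t*x + x^2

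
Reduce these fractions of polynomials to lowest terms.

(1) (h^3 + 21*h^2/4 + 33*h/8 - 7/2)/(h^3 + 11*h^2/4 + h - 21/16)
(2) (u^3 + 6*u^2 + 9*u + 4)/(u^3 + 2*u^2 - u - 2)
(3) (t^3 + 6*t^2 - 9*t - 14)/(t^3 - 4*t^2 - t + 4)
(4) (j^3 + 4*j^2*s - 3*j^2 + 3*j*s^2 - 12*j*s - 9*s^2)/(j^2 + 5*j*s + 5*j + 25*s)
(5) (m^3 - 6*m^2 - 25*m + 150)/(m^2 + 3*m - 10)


(1) = (2*h + 8)/(2*h + 3)
(2) = (u^2 + 5*u + 4)/(u^2 + u - 2)
(3) = (t^2 + 5*t - 14)/(t^2 - 5*t + 4)
(4) = (j^3 + 4*j^2*s - 3*j^2 + 3*j*s^2 - 12*j*s - 9*s^2)/(j^2 + 5*j*s + 5*j + 25*s)
(5) = (m^2 - 11*m + 30)/(m - 2)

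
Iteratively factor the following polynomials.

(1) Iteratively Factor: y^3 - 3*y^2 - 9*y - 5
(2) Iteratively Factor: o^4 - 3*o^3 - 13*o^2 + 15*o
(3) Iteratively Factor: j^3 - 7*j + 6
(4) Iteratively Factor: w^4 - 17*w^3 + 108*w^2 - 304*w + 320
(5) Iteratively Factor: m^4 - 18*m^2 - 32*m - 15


(1) = (y + 1)*(y^2 - 4*y - 5) = (y - 5)*(y + 1)*(y + 1)
(2) = (o - 1)*(o^3 - 2*o^2 - 15*o) = (o - 1)*(o + 3)*(o^2 - 5*o) = (o - 5)*(o - 1)*(o + 3)*(o)
(3) = (j - 1)*(j^2 + j - 6) = (j - 1)*(j + 3)*(j - 2)
(4) = (w - 5)*(w^3 - 12*w^2 + 48*w - 64) = (w - 5)*(w - 4)*(w^2 - 8*w + 16) = (w - 5)*(w - 4)^2*(w - 4)
(5) = (m - 5)*(m^3 + 5*m^2 + 7*m + 3) = (m - 5)*(m + 3)*(m^2 + 2*m + 1) = (m - 5)*(m + 1)*(m + 3)*(m + 1)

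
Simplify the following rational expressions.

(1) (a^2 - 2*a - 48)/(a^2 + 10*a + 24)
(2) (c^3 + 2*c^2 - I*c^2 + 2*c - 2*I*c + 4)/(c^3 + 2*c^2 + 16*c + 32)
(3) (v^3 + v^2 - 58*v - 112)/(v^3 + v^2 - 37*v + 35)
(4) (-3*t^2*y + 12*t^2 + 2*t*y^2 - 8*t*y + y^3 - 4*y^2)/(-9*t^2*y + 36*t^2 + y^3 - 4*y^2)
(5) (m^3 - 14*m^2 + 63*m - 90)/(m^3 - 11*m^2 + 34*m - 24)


(1) = (a - 8)/(a + 4)
(2) = (c^2 - I*c + 2)/(c^2 + 16)
(3) = (v^2 - 6*v - 16)/(v^2 - 6*v + 5)
(4) = (-t + y)/(-3*t + y)
(5) = (m^2 - 8*m + 15)/(m^2 - 5*m + 4)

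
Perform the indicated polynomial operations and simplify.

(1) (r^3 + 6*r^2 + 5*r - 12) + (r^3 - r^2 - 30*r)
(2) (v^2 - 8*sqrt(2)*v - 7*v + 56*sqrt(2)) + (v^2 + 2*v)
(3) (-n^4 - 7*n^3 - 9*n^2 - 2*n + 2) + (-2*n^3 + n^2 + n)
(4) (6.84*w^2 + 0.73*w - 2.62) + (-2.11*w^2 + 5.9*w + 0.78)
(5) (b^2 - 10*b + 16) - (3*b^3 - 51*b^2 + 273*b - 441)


(1) = 2*r^3 + 5*r^2 - 25*r - 12
(2) = 2*v^2 - 8*sqrt(2)*v - 5*v + 56*sqrt(2)
(3) = -n^4 - 9*n^3 - 8*n^2 - n + 2
(4) = 4.73*w^2 + 6.63*w - 1.84
(5) = -3*b^3 + 52*b^2 - 283*b + 457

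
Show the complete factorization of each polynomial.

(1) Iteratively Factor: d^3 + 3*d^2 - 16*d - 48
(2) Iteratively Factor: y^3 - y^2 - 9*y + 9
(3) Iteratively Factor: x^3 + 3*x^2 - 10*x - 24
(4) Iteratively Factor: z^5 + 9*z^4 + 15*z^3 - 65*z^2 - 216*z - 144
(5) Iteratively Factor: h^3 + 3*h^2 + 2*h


(1) = (d + 4)*(d^2 - d - 12) = (d - 4)*(d + 4)*(d + 3)
(2) = (y - 3)*(y^2 + 2*y - 3) = (y - 3)*(y - 1)*(y + 3)
(3) = (x + 4)*(x^2 - x - 6) = (x + 2)*(x + 4)*(x - 3)
(4) = (z + 4)*(z^4 + 5*z^3 - 5*z^2 - 45*z - 36) = (z + 1)*(z + 4)*(z^3 + 4*z^2 - 9*z - 36) = (z - 3)*(z + 1)*(z + 4)*(z^2 + 7*z + 12) = (z - 3)*(z + 1)*(z + 4)^2*(z + 3)
(5) = (h + 2)*(h^2 + h) = h*(h + 2)*(h + 1)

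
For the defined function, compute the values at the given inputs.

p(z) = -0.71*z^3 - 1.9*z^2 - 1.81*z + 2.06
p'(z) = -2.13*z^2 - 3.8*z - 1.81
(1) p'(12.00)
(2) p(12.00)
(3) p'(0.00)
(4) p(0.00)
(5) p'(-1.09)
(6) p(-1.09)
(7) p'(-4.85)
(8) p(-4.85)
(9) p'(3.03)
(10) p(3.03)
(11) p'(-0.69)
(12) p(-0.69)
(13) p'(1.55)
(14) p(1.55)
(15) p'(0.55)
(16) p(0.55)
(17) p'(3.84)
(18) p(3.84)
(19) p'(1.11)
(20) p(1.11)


(1) = -354.13
(2) = -1520.14
(3) = -1.81
(4) = 2.06
(5) = -0.20
(6) = 2.69
(7) = -33.48
(8) = 47.15
(9) = -32.88
(10) = -40.62
(11) = -0.20
(12) = 2.64
(13) = -12.82
(14) = -7.95
(15) = -4.54
(16) = 0.37
(17) = -47.81
(18) = -73.11
(19) = -8.65
(20) = -3.26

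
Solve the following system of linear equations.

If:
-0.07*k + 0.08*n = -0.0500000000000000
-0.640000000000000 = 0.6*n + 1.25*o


Then:
k = -2.38095238095238*o - 0.504761904761905
n = -2.08333333333333*o - 1.06666666666667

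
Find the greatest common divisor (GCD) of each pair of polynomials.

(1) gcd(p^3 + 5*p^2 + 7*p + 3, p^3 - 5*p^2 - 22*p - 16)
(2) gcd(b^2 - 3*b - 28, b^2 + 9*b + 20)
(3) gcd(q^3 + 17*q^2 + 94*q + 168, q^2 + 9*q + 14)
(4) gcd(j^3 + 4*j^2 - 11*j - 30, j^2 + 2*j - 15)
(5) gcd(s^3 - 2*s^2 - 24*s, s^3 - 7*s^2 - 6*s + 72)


(1) = p + 1
(2) = gcd((b - 7)*(b + 4), (b + 4)*(b + 5)) = b + 4
(3) = q + 7
(4) = gcd((j - 3)*(j + 2)*(j + 5), (j - 3)*(j + 5)) = j^2 + 2*j - 15
(5) = gcd(s*(s - 6)*(s + 4), (s - 6)*(s - 4)*(s + 3)) = s - 6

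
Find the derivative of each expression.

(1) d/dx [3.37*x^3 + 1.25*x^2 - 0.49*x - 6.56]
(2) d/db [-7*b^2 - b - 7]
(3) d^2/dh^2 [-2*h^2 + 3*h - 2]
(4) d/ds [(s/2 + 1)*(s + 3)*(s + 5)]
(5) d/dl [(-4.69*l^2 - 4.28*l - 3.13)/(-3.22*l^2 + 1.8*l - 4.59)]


(1) = 10.11*x^2 + 2.5*x - 0.49
(2) = -14*b - 1
(3) = -4
(4) = 3*s^2/2 + 10*s + 31/2
(5) = (-22.2236*l^2 + 22.897*l + 25.2792)/(10.3684*l^4 - 11.592*l^3 + 32.7996*l^2 - 16.524*l + 21.0681)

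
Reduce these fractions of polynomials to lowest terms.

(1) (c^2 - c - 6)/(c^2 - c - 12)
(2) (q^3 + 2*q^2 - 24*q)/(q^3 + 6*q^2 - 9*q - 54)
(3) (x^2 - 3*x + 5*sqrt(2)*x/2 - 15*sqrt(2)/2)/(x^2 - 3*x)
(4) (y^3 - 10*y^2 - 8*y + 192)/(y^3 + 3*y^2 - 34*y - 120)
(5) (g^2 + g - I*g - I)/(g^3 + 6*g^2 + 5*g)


(1) = (c^2 - c - 6)/(c^2 - c - 12)
(2) = (q^2 - 4*q)/(q^2 - 9)
(3) = (2*x + 5*sqrt(2))/(2*x)
(4) = (y - 8)/(y + 5)
(5) = (g - I)/(g^2 + 5*g)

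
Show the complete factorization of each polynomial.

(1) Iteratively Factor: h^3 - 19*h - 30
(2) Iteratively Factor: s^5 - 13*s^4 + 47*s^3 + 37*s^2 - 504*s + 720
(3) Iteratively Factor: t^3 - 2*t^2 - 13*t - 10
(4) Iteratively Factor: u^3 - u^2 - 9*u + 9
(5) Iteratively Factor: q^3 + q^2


(1) = (h - 5)*(h^2 + 5*h + 6) = (h - 5)*(h + 3)*(h + 2)
(2) = (s - 3)*(s^4 - 10*s^3 + 17*s^2 + 88*s - 240) = (s - 3)*(s + 3)*(s^3 - 13*s^2 + 56*s - 80) = (s - 5)*(s - 3)*(s + 3)*(s^2 - 8*s + 16) = (s - 5)*(s - 4)*(s - 3)*(s + 3)*(s - 4)
(3) = (t + 1)*(t^2 - 3*t - 10) = (t - 5)*(t + 1)*(t + 2)
(4) = (u - 1)*(u^2 - 9) = (u - 3)*(u - 1)*(u + 3)
(5) = (q)*(q^2 + q) = q^2*(q + 1)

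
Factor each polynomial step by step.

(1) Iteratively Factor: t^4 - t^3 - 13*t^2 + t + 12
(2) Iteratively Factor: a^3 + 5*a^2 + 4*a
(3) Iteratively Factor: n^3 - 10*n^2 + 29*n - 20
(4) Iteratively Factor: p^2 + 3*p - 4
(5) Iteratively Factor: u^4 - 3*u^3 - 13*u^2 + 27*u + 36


(1) = (t + 1)*(t^3 - 2*t^2 - 11*t + 12) = (t - 1)*(t + 1)*(t^2 - t - 12) = (t - 4)*(t - 1)*(t + 1)*(t + 3)
(2) = (a + 4)*(a^2 + a) = a*(a + 4)*(a + 1)
(3) = (n - 1)*(n^2 - 9*n + 20) = (n - 5)*(n - 1)*(n - 4)
(4) = (p - 1)*(p + 4)
(5) = (u - 3)*(u^3 - 13*u - 12) = (u - 4)*(u - 3)*(u^2 + 4*u + 3) = (u - 4)*(u - 3)*(u + 1)*(u + 3)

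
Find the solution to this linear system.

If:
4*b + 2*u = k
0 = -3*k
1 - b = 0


Then:
b = 1
k = 0
u = -2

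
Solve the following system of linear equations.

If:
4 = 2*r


Then:
r = 2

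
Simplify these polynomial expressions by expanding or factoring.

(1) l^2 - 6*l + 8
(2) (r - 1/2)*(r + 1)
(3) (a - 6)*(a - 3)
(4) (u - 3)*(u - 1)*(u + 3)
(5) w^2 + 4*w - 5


(1) = (l - 4)*(l - 2)
(2) = r^2 + r/2 - 1/2
(3) = a^2 - 9*a + 18
(4) = u^3 - u^2 - 9*u + 9
(5) = (w - 1)*(w + 5)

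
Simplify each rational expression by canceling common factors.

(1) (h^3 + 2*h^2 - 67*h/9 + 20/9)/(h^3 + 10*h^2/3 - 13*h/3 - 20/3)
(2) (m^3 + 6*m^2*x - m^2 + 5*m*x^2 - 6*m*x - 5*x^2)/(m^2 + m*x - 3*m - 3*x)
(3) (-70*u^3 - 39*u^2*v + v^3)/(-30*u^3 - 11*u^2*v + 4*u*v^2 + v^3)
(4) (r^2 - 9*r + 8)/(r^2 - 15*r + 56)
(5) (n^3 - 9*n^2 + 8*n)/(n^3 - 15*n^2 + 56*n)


(1) = (3*h - 1)/(3*h + 3)
(2) = (m^2 + 5*m*x - m - 5*x)/(m - 3)
(3) = (7*u - v)/(3*u - v)
(4) = (r - 1)/(r - 7)
(5) = (n - 1)/(n - 7)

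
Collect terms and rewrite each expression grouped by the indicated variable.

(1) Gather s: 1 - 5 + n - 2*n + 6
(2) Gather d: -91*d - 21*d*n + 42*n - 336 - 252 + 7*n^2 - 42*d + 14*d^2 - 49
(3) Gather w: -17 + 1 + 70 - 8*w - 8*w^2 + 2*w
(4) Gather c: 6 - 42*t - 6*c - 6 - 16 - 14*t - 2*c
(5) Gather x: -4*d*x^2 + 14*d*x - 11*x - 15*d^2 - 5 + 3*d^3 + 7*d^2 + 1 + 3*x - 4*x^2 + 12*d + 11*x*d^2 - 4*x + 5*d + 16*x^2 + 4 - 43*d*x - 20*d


(1) = 2 - n
(2) = 14*d^2 + d*(-21*n - 133) + 7*n^2 + 42*n - 637
(3) = -8*w^2 - 6*w + 54
(4) = -8*c - 56*t - 16
(5) = 3*d^3 - 8*d^2 - 3*d + x^2*(12 - 4*d) + x*(11*d^2 - 29*d - 12)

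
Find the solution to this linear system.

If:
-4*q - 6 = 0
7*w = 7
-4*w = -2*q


Then:
No Solution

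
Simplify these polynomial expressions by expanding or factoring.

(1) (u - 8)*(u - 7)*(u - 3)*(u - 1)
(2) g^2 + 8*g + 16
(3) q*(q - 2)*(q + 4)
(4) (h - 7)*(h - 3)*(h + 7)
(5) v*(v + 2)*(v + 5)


(1) = u^4 - 19*u^3 + 119*u^2 - 269*u + 168
(2) = (g + 4)^2
(3) = q^3 + 2*q^2 - 8*q
(4) = h^3 - 3*h^2 - 49*h + 147
(5) = v^3 + 7*v^2 + 10*v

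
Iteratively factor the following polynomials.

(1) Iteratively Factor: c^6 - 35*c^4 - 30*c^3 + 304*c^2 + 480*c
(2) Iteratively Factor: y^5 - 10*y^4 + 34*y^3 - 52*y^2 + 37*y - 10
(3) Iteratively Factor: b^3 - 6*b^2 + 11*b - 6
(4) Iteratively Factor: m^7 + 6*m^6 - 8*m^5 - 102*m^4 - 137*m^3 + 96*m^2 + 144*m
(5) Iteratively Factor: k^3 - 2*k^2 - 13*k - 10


(1) = (c - 4)*(c^5 + 4*c^4 - 19*c^3 - 106*c^2 - 120*c) = c*(c - 4)*(c^4 + 4*c^3 - 19*c^2 - 106*c - 120) = c*(c - 5)*(c - 4)*(c^3 + 9*c^2 + 26*c + 24) = c*(c - 5)*(c - 4)*(c + 4)*(c^2 + 5*c + 6) = c*(c - 5)*(c - 4)*(c + 3)*(c + 4)*(c + 2)
(2) = (y - 1)*(y^4 - 9*y^3 + 25*y^2 - 27*y + 10) = (y - 5)*(y - 1)*(y^3 - 4*y^2 + 5*y - 2) = (y - 5)*(y - 1)^2*(y^2 - 3*y + 2) = (y - 5)*(y - 2)*(y - 1)^2*(y - 1)
(3) = (b - 2)*(b^2 - 4*b + 3) = (b - 3)*(b - 2)*(b - 1)
(4) = (m + 1)*(m^6 + 5*m^5 - 13*m^4 - 89*m^3 - 48*m^2 + 144*m) = (m - 1)*(m + 1)*(m^5 + 6*m^4 - 7*m^3 - 96*m^2 - 144*m) = (m - 1)*(m + 1)*(m + 3)*(m^4 + 3*m^3 - 16*m^2 - 48*m) = m*(m - 1)*(m + 1)*(m + 3)*(m^3 + 3*m^2 - 16*m - 48) = m*(m - 1)*(m + 1)*(m + 3)^2*(m^2 - 16) = m*(m - 4)*(m - 1)*(m + 1)*(m + 3)^2*(m + 4)
(5) = (k - 5)*(k^2 + 3*k + 2) = (k - 5)*(k + 1)*(k + 2)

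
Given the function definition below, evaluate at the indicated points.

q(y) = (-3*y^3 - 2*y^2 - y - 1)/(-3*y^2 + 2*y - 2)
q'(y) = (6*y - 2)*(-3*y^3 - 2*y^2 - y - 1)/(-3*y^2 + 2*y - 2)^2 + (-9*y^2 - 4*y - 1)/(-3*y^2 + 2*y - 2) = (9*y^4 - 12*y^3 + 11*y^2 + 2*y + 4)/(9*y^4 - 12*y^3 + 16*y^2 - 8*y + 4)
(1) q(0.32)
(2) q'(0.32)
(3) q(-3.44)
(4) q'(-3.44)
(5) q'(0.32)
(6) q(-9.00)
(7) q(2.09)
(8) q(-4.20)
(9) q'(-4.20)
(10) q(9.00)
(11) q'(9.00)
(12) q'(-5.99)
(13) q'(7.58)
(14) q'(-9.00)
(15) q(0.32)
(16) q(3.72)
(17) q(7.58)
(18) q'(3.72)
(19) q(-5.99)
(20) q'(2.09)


(1) = 0.97
(2) = 1.97
(3) = -2.27
(4) = 0.95
(5) = 1.97
(6) = -7.73
(7) = 3.59
(8) = -3.00
(9) = 0.97
(10) = 10.39
(11) = 0.99
(12) = 0.98
(13) = 0.99
(14) = 0.99
(15) = 0.97
(16) = 5.18
(17) = 8.98
(18) = 0.98
(19) = -4.75
(20) = 0.99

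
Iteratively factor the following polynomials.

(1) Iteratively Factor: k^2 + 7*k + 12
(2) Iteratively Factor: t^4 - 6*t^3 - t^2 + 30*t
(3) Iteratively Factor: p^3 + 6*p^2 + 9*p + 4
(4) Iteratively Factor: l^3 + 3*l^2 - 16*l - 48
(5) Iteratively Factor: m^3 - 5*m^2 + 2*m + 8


(1) = (k + 4)*(k + 3)
(2) = (t - 5)*(t^3 - t^2 - 6*t) = t*(t - 5)*(t^2 - t - 6) = t*(t - 5)*(t - 3)*(t + 2)
(3) = (p + 4)*(p^2 + 2*p + 1) = (p + 1)*(p + 4)*(p + 1)
(4) = (l + 3)*(l^2 - 16) = (l - 4)*(l + 3)*(l + 4)
(5) = (m + 1)*(m^2 - 6*m + 8) = (m - 4)*(m + 1)*(m - 2)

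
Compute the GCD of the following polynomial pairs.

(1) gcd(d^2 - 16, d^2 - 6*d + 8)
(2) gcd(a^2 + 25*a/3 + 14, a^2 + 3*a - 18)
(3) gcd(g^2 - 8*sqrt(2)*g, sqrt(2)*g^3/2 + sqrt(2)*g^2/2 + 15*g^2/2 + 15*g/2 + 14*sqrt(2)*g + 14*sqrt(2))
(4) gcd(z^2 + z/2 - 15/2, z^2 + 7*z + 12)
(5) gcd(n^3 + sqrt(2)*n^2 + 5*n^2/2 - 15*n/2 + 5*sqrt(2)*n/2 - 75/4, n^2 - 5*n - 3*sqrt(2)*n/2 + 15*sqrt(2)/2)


(1) = d - 4
(2) = gcd((a + 7/3)*(a + 6), (a - 3)*(a + 6)) = a + 6
(3) = gcd(g*(g - 8*sqrt(2)), (g + 7*sqrt(2)/2)*(g + 4*sqrt(2))*(sqrt(2)*g/2 + sqrt(2)/2)) = 1
(4) = z + 3
(5) = n - 3*sqrt(2)/2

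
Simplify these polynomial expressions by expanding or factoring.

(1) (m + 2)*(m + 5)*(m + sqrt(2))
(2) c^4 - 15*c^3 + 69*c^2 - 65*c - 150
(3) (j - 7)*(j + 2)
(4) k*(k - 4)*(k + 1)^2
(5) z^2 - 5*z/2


(1) = m^3 + sqrt(2)*m^2 + 7*m^2 + 7*sqrt(2)*m + 10*m + 10*sqrt(2)
(2) = (c - 6)*(c - 5)^2*(c + 1)
(3) = j^2 - 5*j - 14
(4) = k^4 - 2*k^3 - 7*k^2 - 4*k
(5) = z*(z - 5/2)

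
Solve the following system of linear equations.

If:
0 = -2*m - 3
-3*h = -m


Then:
h = -1/2
m = -3/2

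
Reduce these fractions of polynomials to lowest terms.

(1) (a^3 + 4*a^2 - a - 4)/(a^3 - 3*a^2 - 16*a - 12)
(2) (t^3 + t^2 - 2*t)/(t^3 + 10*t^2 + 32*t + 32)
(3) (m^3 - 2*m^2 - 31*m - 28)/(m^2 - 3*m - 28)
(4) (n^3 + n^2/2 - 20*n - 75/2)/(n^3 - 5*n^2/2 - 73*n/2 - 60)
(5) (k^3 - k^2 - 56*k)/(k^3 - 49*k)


(1) = (a^2 + 3*a - 4)/(a^2 - 4*a - 12)
(2) = (t^2 - t)/(t^2 + 8*t + 16)
(3) = m + 1
(4) = (n - 5)/(n - 8)
(5) = (k - 8)/(k - 7)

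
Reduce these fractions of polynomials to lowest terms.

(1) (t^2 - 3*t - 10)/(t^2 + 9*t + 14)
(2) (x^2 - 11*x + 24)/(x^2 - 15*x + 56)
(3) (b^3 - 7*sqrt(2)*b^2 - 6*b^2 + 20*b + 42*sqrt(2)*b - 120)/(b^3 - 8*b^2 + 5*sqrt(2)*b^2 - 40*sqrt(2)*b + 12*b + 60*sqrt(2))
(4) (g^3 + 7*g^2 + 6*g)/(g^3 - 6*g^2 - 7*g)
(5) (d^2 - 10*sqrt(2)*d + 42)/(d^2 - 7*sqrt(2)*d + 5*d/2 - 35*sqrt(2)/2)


(1) = (t - 5)/(t + 7)
(2) = (x - 3)/(x - 7)
(3) = (b^2 - 7*sqrt(2)*b + 20)/(b^2 + b*(-2 + 5*sqrt(2)) - 10*sqrt(2))
(4) = (g + 6)/(g - 7)
(5) = (2*d - 6*sqrt(2))/(2*d + 5)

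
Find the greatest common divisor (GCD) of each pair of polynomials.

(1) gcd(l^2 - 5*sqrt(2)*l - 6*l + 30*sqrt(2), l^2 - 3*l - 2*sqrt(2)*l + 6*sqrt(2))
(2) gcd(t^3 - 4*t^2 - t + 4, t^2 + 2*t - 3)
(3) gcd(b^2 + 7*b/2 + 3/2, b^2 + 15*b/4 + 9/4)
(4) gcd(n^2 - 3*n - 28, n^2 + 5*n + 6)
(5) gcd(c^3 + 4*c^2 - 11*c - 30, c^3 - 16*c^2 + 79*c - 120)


(1) = gcd((l - 6)*(l - 5*sqrt(2)), (l - 3)*(l - 2*sqrt(2))) = 1
(2) = gcd((t - 4)*(t - 1)*(t + 1), (t - 1)*(t + 3)) = t - 1
(3) = gcd((b + 1/2)*(b + 3), (b + 3/4)*(b + 3)) = b + 3
(4) = gcd((n - 7)*(n + 4), (n + 2)*(n + 3)) = 1
(5) = gcd((c - 3)*(c + 2)*(c + 5), (c - 8)*(c - 5)*(c - 3)) = c - 3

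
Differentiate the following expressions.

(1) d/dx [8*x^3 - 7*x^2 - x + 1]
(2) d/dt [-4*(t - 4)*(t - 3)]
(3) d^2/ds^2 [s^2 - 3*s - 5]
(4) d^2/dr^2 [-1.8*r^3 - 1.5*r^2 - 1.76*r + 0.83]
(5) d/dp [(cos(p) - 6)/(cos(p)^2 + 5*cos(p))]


(1) = 24*x^2 - 14*x - 1
(2) = 28 - 8*t
(3) = 2
(4) = -10.8*r - 3.0
(5) = (sin(p) - 30*sin(p)/cos(p)^2 - 12*tan(p))/(cos(p) + 5)^2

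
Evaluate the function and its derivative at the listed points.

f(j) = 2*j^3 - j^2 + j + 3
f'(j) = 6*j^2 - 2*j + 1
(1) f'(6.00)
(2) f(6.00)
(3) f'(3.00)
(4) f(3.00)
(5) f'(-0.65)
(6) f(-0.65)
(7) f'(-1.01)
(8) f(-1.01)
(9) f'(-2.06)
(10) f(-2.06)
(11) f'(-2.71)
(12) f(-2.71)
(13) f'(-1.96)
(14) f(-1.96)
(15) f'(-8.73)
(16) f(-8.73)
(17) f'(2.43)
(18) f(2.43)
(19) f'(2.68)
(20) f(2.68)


(1) = 205.00
(2) = 405.00
(3) = 49.00
(4) = 51.00
(5) = 4.83
(6) = 1.38
(7) = 9.14
(8) = -1.09
(9) = 30.58
(10) = -20.79
(11) = 50.48
(12) = -46.86
(13) = 27.97
(14) = -17.86
(15) = 475.74
(16) = -1412.62
(17) = 31.57
(18) = 28.22
(19) = 38.73
(20) = 37.00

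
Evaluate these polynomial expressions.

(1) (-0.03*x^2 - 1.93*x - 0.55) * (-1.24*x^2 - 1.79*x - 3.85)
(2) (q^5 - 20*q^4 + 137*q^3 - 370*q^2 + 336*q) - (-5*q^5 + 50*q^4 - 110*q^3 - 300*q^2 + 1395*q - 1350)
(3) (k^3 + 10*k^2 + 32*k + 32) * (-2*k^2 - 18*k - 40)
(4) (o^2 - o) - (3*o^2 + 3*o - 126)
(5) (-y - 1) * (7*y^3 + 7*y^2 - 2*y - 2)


(1) = 0.0372*x^4 + 2.4469*x^3 + 4.2522*x^2 + 8.415*x + 2.1175
(2) = 6*q^5 - 70*q^4 + 247*q^3 - 70*q^2 - 1059*q + 1350
(3) = -2*k^5 - 38*k^4 - 284*k^3 - 1040*k^2 - 1856*k - 1280
(4) = -2*o^2 - 4*o + 126
(5) = -7*y^4 - 14*y^3 - 5*y^2 + 4*y + 2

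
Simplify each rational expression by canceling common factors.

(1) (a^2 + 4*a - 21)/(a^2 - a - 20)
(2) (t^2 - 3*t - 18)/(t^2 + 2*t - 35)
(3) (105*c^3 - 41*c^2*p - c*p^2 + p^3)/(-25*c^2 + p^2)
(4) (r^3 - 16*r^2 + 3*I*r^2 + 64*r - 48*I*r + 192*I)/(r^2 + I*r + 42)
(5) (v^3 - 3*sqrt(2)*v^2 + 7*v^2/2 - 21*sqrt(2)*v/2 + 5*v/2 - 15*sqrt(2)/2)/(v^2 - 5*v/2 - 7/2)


(1) = (a^2 + 4*a - 21)/(a^2 - a - 20)
(2) = (t^2 - 3*t - 18)/(t^2 + 2*t - 35)
(3) = (-21*c^2 + 4*c*p + p^2)/(5*c + p)
(4) = (r^3 + r^2*(-16 + 3*I) + r*(64 - 48*I) + 192*I)/(r^2 + I*r + 42)
(5) = (4*v^2 + v*(10 - 12*sqrt(2)) - 30*sqrt(2))/(4*v - 14)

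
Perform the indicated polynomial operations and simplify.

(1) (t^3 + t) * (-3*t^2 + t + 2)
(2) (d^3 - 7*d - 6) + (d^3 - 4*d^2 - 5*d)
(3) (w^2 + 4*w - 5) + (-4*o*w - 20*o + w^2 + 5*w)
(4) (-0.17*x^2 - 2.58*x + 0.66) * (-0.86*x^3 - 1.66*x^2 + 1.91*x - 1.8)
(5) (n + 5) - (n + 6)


(1) = -3*t^5 + t^4 - t^3 + t^2 + 2*t
(2) = 2*d^3 - 4*d^2 - 12*d - 6
(3) = -4*o*w - 20*o + 2*w^2 + 9*w - 5
(4) = 0.1462*x^5 + 2.501*x^4 + 3.3905*x^3 - 5.7174*x^2 + 5.9046*x - 1.188
(5) = -1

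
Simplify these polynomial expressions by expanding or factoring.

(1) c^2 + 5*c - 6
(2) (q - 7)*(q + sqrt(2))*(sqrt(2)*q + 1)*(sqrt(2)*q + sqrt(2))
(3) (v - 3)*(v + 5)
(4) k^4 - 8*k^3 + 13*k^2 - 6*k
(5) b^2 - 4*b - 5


(1) = (c - 1)*(c + 6)
(2) = 2*q^4 - 12*q^3 + 3*sqrt(2)*q^3 - 18*sqrt(2)*q^2 - 12*q^2 - 21*sqrt(2)*q - 12*q - 14
(3) = v^2 + 2*v - 15
(4) = k*(k - 6)*(k - 1)^2
(5) = (b - 5)*(b + 1)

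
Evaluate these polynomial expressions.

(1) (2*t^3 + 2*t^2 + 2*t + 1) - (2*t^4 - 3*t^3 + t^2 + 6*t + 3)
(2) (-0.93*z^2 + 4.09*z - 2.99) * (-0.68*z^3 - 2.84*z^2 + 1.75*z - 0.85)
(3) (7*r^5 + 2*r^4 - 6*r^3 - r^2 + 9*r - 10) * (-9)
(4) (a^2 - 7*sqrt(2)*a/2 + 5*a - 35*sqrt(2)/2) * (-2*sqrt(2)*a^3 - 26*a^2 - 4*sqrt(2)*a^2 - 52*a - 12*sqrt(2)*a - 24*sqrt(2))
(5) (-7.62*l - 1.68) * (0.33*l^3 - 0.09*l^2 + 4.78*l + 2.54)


(1) = -2*t^4 + 5*t^3 + t^2 - 4*t - 2
(2) = 0.6324*z^5 - 0.14*z^4 - 11.2099*z^3 + 16.4396*z^2 - 8.709*z + 2.5415
(3) = -63*r^5 - 18*r^4 + 54*r^3 + 9*r^2 - 81*r + 90
(4) = -2*sqrt(2)*a^5 - 14*sqrt(2)*a^4 - 12*a^4 - 84*a^3 + 59*sqrt(2)*a^3 - 36*a^2 + 553*sqrt(2)*a^2 + 588*a + 790*sqrt(2)*a + 840
(5) = -2.5146*l^4 + 0.1314*l^3 - 36.2724*l^2 - 27.3852*l - 4.2672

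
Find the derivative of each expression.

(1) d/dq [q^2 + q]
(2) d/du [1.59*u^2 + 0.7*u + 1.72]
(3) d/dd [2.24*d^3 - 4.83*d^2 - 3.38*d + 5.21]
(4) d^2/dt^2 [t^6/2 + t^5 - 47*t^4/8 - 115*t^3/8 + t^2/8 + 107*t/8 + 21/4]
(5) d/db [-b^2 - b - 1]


(1) = 2*q + 1
(2) = 3.18*u + 0.7
(3) = 6.72*d^2 - 9.66*d - 3.38
(4) = 15*t^4 + 20*t^3 - 141*t^2/2 - 345*t/4 + 1/4
(5) = -2*b - 1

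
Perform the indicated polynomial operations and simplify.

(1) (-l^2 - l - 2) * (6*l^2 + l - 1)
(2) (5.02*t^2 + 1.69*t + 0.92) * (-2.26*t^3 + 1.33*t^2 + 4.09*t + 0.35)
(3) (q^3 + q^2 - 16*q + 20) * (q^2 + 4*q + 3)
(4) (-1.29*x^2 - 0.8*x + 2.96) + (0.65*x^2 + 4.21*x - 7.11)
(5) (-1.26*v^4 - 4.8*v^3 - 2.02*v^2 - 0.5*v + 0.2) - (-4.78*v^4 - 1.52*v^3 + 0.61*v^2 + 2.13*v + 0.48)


(1) = -6*l^4 - 7*l^3 - 12*l^2 - l + 2
(2) = -11.3452*t^5 + 2.8572*t^4 + 20.7003*t^3 + 9.8927*t^2 + 4.3543*t + 0.322
(3) = q^5 + 5*q^4 - 9*q^3 - 41*q^2 + 32*q + 60
(4) = -0.64*x^2 + 3.41*x - 4.15
(5) = 3.52*v^4 - 3.28*v^3 - 2.63*v^2 - 2.63*v - 0.28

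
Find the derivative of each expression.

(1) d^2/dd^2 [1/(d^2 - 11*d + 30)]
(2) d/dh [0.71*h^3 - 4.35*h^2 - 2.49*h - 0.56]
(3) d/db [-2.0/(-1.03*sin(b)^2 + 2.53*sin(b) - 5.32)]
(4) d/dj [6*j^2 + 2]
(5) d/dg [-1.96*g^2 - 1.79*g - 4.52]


(1) = 2*(-d^2 + 11*d + (2*d - 11)^2 - 30)/(d^2 - 11*d + 30)^3
(2) = 2.13*h^2 - 8.7*h - 2.49
(3) = (5.06 - 4.12*sin(b))*cos(b)/(1.03*sin(b)^2 - 2.53*sin(b) + 5.32)^2
(4) = 12*j
(5) = -3.92*g - 1.79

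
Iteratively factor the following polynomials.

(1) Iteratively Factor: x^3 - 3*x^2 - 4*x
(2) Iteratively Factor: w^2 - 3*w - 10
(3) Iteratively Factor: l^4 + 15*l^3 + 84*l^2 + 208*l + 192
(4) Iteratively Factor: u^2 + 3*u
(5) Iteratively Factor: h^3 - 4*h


(1) = (x - 4)*(x^2 + x) = x*(x - 4)*(x + 1)
(2) = (w - 5)*(w + 2)
(3) = (l + 4)*(l^3 + 11*l^2 + 40*l + 48) = (l + 3)*(l + 4)*(l^2 + 8*l + 16) = (l + 3)*(l + 4)^2*(l + 4)
(4) = (u)*(u + 3)
(5) = (h + 2)*(h^2 - 2*h) = h*(h + 2)*(h - 2)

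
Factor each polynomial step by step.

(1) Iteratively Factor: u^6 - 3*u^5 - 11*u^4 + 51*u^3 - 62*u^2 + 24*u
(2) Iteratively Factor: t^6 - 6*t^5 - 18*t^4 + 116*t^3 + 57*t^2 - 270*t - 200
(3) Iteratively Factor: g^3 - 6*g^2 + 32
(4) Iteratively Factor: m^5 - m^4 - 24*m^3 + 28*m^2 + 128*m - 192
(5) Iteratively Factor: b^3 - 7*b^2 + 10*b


(1) = (u + 4)*(u^5 - 7*u^4 + 17*u^3 - 17*u^2 + 6*u) = (u - 3)*(u + 4)*(u^4 - 4*u^3 + 5*u^2 - 2*u) = u*(u - 3)*(u + 4)*(u^3 - 4*u^2 + 5*u - 2) = u*(u - 3)*(u - 1)*(u + 4)*(u^2 - 3*u + 2) = u*(u - 3)*(u - 2)*(u - 1)*(u + 4)*(u - 1)
(2) = (t + 1)*(t^5 - 7*t^4 - 11*t^3 + 127*t^2 - 70*t - 200) = (t - 5)*(t + 1)*(t^4 - 2*t^3 - 21*t^2 + 22*t + 40) = (t - 5)*(t + 1)*(t + 4)*(t^3 - 6*t^2 + 3*t + 10) = (t - 5)^2*(t + 1)*(t + 4)*(t^2 - t - 2) = (t - 5)^2*(t + 1)^2*(t + 4)*(t - 2)
(3) = (g - 4)*(g^2 - 2*g - 8) = (g - 4)^2*(g + 2)
(4) = (m + 4)*(m^4 - 5*m^3 - 4*m^2 + 44*m - 48) = (m - 2)*(m + 4)*(m^3 - 3*m^2 - 10*m + 24) = (m - 2)*(m + 3)*(m + 4)*(m^2 - 6*m + 8) = (m - 2)^2*(m + 3)*(m + 4)*(m - 4)
(5) = (b - 5)*(b^2 - 2*b) = (b - 5)*(b - 2)*(b)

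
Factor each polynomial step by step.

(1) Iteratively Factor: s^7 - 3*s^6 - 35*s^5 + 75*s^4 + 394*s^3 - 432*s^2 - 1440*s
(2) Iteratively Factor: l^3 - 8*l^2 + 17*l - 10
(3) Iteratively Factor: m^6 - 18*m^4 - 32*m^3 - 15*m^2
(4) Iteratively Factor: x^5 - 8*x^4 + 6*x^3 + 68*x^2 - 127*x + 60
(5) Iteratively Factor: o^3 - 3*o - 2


(1) = (s)*(s^6 - 3*s^5 - 35*s^4 + 75*s^3 + 394*s^2 - 432*s - 1440) = s*(s + 4)*(s^5 - 7*s^4 - 7*s^3 + 103*s^2 - 18*s - 360) = s*(s + 2)*(s + 4)*(s^4 - 9*s^3 + 11*s^2 + 81*s - 180) = s*(s + 2)*(s + 3)*(s + 4)*(s^3 - 12*s^2 + 47*s - 60) = s*(s - 3)*(s + 2)*(s + 3)*(s + 4)*(s^2 - 9*s + 20) = s*(s - 4)*(s - 3)*(s + 2)*(s + 3)*(s + 4)*(s - 5)
(2) = (l - 1)*(l^2 - 7*l + 10) = (l - 5)*(l - 1)*(l - 2)
(3) = (m - 5)*(m^5 + 5*m^4 + 7*m^3 + 3*m^2) = m*(m - 5)*(m^4 + 5*m^3 + 7*m^2 + 3*m) = m*(m - 5)*(m + 1)*(m^3 + 4*m^2 + 3*m) = m*(m - 5)*(m + 1)*(m + 3)*(m^2 + m) = m^2*(m - 5)*(m + 1)*(m + 3)*(m + 1)
(4) = (x - 5)*(x^4 - 3*x^3 - 9*x^2 + 23*x - 12) = (x - 5)*(x - 1)*(x^3 - 2*x^2 - 11*x + 12) = (x - 5)*(x - 1)*(x + 3)*(x^2 - 5*x + 4) = (x - 5)*(x - 1)^2*(x + 3)*(x - 4)
(5) = (o - 2)*(o^2 + 2*o + 1) = (o - 2)*(o + 1)*(o + 1)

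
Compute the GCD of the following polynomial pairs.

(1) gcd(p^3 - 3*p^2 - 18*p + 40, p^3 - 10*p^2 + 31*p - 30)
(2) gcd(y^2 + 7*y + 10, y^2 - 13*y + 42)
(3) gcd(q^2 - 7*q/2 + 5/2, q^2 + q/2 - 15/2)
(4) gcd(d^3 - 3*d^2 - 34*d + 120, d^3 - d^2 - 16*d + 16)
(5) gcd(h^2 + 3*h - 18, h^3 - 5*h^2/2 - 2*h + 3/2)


(1) = p^2 - 7*p + 10
(2) = gcd((y + 2)*(y + 5), (y - 7)*(y - 6)) = 1
(3) = q - 5/2
(4) = gcd((d - 5)*(d - 4)*(d + 6), (d - 4)*(d - 1)*(d + 4)) = d - 4
(5) = h - 3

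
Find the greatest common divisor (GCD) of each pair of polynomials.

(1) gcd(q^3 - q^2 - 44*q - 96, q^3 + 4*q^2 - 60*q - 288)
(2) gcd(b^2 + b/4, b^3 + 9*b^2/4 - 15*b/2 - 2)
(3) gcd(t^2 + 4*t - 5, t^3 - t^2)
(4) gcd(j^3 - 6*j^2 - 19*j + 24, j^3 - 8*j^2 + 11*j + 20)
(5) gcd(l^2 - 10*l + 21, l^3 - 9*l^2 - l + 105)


(1) = q - 8
(2) = gcd(b*(b + 1/4), (b - 2)*(b + 1/4)*(b + 4)) = b + 1/4
(3) = gcd((t - 1)*(t + 5), t^2*(t - 1)) = t - 1
(4) = gcd((j - 8)*(j - 1)*(j + 3), (j - 5)*(j - 4)*(j + 1)) = 1
(5) = l - 7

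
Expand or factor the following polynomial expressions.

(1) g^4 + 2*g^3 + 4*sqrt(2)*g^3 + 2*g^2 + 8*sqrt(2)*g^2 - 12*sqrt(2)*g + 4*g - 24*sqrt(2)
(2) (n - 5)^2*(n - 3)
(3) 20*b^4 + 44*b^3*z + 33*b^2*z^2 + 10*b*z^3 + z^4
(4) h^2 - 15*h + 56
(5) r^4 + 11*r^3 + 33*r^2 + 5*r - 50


(1) = (g + 2)*(g - sqrt(2))*(g + 2*sqrt(2))*(g + 3*sqrt(2))
(2) = n^3 - 13*n^2 + 55*n - 75
(3) = (b + z)*(2*b + z)^2*(5*b + z)
(4) = (h - 8)*(h - 7)
(5) = (r - 1)*(r + 2)*(r + 5)^2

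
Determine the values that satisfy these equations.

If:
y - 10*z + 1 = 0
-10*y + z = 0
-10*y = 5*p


Then:
p = -2/99
y = 1/99
z = 10/99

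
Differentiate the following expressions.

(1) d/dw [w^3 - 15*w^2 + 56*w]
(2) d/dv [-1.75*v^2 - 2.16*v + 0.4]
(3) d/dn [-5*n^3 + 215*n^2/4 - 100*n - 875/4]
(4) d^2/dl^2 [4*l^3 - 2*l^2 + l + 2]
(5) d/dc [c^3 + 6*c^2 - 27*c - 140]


(1) = 3*w^2 - 30*w + 56
(2) = -3.5*v - 2.16
(3) = -15*n^2 + 215*n/2 - 100
(4) = 24*l - 4
(5) = 3*c^2 + 12*c - 27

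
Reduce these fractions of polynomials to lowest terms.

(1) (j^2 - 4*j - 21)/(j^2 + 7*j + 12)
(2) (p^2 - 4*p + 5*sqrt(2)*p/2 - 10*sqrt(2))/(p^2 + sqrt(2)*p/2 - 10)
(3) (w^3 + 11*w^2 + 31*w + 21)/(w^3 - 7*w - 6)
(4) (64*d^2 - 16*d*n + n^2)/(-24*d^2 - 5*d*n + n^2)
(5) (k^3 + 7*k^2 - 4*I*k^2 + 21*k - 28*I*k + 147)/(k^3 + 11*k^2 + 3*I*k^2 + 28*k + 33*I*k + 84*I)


(1) = (j - 7)/(j + 4)
(2) = (4*p - 16)/(4*p - 8*sqrt(2))
(3) = (w^2 + 10*w + 21)/(w^2 - w - 6)
(4) = (-8*d + n)/(3*d + n)
(5) = (k - 7*I)/(k + 4)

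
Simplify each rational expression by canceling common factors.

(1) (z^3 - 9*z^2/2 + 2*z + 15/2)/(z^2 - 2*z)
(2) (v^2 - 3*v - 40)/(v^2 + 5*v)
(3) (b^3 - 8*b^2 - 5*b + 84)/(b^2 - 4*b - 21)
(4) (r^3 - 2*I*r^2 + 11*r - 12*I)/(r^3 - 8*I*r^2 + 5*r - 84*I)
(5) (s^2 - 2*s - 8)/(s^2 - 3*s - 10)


(1) = (2*z^3 - 9*z^2 + 4*z + 15)/(2*z^2 - 4*z)
(2) = (v - 8)/v
(3) = b - 4
(4) = (r - I)/(r - 7*I)
(5) = (s - 4)/(s - 5)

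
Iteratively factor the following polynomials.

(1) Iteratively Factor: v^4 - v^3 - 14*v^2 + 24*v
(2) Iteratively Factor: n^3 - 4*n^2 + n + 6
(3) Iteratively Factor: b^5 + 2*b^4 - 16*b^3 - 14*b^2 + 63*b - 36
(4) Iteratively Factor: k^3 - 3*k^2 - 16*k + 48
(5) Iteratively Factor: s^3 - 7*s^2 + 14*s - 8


(1) = (v)*(v^3 - v^2 - 14*v + 24) = v*(v + 4)*(v^2 - 5*v + 6) = v*(v - 2)*(v + 4)*(v - 3)
(2) = (n + 1)*(n^2 - 5*n + 6) = (n - 2)*(n + 1)*(n - 3)
(3) = (b - 3)*(b^4 + 5*b^3 - b^2 - 17*b + 12) = (b - 3)*(b - 1)*(b^3 + 6*b^2 + 5*b - 12) = (b - 3)*(b - 1)*(b + 4)*(b^2 + 2*b - 3) = (b - 3)*(b - 1)^2*(b + 4)*(b + 3)
(4) = (k - 4)*(k^2 + k - 12) = (k - 4)*(k + 4)*(k - 3)
(5) = (s - 2)*(s^2 - 5*s + 4) = (s - 4)*(s - 2)*(s - 1)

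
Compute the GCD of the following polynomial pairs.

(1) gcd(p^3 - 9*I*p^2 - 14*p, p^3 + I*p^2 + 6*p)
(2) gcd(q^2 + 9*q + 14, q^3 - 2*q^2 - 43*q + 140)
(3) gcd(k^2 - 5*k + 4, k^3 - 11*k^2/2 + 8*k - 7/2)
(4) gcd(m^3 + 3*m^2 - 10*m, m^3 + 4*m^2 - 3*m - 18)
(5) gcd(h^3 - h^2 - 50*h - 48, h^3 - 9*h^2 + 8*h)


(1) = p^2 - 2*I*p
(2) = gcd((q + 2)*(q + 7), (q - 5)*(q - 4)*(q + 7)) = q + 7
(3) = gcd((k - 4)*(k - 1), (k - 7/2)*(k - 1)^2) = k - 1
(4) = m - 2
(5) = h - 8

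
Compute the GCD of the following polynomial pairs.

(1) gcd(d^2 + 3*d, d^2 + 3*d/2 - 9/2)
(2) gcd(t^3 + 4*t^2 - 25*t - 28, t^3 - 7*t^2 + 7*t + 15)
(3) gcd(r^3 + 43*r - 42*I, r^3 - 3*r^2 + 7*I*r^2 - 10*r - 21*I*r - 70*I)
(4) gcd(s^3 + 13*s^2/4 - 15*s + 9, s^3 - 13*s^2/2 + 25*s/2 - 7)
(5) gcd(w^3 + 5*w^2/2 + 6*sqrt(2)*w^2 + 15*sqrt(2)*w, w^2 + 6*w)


(1) = gcd(d*(d + 3), (d - 3/2)*(d + 3)) = d + 3
(2) = gcd((t - 4)*(t + 1)*(t + 7), (t - 5)*(t - 3)*(t + 1)) = t + 1
(3) = r + 7*I
(4) = gcd((s - 2)*(s - 3/4)*(s + 6), (s - 7/2)*(s - 2)*(s - 1)) = s - 2
(5) = gcd(w*(w + 5/2)*(w + 6*sqrt(2)), w*(w + 6)) = w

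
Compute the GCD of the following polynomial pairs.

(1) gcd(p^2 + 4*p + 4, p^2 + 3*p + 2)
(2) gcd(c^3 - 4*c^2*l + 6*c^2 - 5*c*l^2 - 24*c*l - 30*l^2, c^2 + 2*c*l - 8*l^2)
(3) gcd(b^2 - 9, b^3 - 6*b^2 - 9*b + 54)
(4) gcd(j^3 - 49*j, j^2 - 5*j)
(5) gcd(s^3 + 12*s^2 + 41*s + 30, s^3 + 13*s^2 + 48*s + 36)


(1) = gcd((p + 2)^2, (p + 1)*(p + 2)) = p + 2
(2) = gcd((c + 6)*(c - 5*l)*(c + l), (c - 2*l)*(c + 4*l)) = 1
(3) = gcd((b - 3)*(b + 3), (b - 6)*(b - 3)*(b + 3)) = b^2 - 9
(4) = gcd(j*(j - 7)*(j + 7), j*(j - 5)) = j
(5) = s^2 + 7*s + 6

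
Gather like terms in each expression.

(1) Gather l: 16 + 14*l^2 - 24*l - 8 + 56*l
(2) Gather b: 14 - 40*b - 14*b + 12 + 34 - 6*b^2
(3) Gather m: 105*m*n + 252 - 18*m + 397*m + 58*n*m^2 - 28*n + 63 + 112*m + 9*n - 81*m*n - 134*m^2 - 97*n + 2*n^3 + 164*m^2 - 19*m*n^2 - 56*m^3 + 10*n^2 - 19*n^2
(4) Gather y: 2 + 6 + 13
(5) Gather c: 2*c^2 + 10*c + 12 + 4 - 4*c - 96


(1) = 14*l^2 + 32*l + 8
(2) = -6*b^2 - 54*b + 60
(3) = -56*m^3 + m^2*(58*n + 30) + m*(-19*n^2 + 24*n + 491) + 2*n^3 - 9*n^2 - 116*n + 315
(4) = 21
(5) = 2*c^2 + 6*c - 80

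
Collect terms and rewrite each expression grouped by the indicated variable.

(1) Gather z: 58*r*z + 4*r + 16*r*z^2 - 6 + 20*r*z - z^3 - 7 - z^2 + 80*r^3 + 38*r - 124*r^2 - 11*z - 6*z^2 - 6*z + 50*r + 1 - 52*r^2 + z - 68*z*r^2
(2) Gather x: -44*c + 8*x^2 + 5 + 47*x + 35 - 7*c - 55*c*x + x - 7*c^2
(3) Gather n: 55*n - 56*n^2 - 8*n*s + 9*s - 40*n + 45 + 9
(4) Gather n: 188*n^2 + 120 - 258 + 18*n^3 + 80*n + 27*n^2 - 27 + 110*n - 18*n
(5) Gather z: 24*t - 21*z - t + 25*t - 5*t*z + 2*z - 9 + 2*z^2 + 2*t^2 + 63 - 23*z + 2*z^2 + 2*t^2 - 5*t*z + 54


(1) = 80*r^3 - 176*r^2 + 92*r - z^3 + z^2*(16*r - 7) + z*(-68*r^2 + 78*r - 16) - 12
(2) = -7*c^2 - 51*c + 8*x^2 + x*(48 - 55*c) + 40
(3) = -56*n^2 + n*(15 - 8*s) + 9*s + 54
(4) = 18*n^3 + 215*n^2 + 172*n - 165
(5) = 4*t^2 + 48*t + 4*z^2 + z*(-10*t - 42) + 108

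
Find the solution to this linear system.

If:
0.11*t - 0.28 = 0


Then:
t = 2.55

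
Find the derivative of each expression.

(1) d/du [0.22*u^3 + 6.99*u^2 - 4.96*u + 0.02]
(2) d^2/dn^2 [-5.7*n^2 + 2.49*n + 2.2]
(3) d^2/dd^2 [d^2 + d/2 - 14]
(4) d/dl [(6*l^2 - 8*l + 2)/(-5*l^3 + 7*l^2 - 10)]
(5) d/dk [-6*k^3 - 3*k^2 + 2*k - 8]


(1) = 0.66*u^2 + 13.98*u - 4.96
(2) = -11.4000000000000
(3) = 2
(4) = 2*(15*l^4 - 40*l^3 + 43*l^2 - 74*l + 40)/(25*l^6 - 70*l^5 + 49*l^4 + 100*l^3 - 140*l^2 + 100)
(5) = -18*k^2 - 6*k + 2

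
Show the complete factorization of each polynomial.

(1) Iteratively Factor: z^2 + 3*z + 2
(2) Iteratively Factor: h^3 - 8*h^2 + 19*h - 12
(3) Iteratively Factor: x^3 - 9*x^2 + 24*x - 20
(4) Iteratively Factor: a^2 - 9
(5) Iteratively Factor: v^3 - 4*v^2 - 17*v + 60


(1) = (z + 1)*(z + 2)
(2) = (h - 3)*(h^2 - 5*h + 4) = (h - 3)*(h - 1)*(h - 4)
(3) = (x - 2)*(x^2 - 7*x + 10) = (x - 2)^2*(x - 5)
(4) = (a - 3)*(a + 3)
(5) = (v - 5)*(v^2 + v - 12) = (v - 5)*(v - 3)*(v + 4)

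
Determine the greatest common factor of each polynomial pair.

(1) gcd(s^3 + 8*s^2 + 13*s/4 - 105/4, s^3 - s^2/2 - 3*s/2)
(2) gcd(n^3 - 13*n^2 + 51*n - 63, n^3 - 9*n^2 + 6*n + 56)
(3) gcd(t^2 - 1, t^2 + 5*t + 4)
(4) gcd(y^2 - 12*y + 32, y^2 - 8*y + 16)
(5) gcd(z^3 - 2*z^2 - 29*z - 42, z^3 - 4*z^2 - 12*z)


(1) = s - 3/2
(2) = gcd((n - 7)*(n - 3)^2, (n - 7)*(n - 4)*(n + 2)) = n - 7
(3) = gcd((t - 1)*(t + 1), (t + 1)*(t + 4)) = t + 1
(4) = gcd((y - 8)*(y - 4), (y - 4)^2) = y - 4
(5) = gcd((z - 7)*(z + 2)*(z + 3), z*(z - 6)*(z + 2)) = z + 2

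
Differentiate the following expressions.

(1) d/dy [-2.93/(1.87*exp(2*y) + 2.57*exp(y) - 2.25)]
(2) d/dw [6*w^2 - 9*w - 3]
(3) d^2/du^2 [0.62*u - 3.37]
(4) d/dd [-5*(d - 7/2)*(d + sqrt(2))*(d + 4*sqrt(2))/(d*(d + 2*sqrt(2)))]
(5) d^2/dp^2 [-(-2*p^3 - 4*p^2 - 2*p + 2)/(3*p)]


(1) = (10.9582*exp(y) + 7.5301)*exp(y)/(1.87*exp(2*y) + 2.57*exp(y) - 2.25)^2
(2) = 12*w - 9
(3) = 0
(4) = 5*(-2*d^4 - 8*sqrt(2)*d^3 - 21*sqrt(2)*d^2 - 24*d^2 - 112*d - 112*sqrt(2))/(2*d^2*(d^2 + 4*sqrt(2)*d + 8))
(5) = 4/3 - 4/(3*p^3)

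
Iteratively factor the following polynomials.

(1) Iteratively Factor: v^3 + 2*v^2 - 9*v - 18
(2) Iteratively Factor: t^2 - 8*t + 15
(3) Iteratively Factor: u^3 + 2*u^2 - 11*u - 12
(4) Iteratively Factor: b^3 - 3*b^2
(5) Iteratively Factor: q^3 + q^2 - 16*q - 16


(1) = (v + 3)*(v^2 - v - 6) = (v - 3)*(v + 3)*(v + 2)
(2) = (t - 5)*(t - 3)
(3) = (u + 1)*(u^2 + u - 12) = (u - 3)*(u + 1)*(u + 4)
(4) = (b - 3)*(b^2) = b*(b - 3)*(b)
(5) = (q + 1)*(q^2 - 16) = (q + 1)*(q + 4)*(q - 4)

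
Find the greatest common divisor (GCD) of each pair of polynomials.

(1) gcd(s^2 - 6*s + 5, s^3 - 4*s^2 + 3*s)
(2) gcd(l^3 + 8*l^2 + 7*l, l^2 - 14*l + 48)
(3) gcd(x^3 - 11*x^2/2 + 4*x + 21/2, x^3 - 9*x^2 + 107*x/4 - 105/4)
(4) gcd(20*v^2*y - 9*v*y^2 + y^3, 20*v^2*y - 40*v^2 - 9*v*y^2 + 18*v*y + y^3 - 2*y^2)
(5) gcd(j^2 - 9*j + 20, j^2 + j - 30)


(1) = gcd((s - 5)*(s - 1), s*(s - 3)*(s - 1)) = s - 1
(2) = gcd(l*(l + 1)*(l + 7), (l - 8)*(l - 6)) = 1
(3) = gcd((x - 7/2)*(x - 3)*(x + 1), (x - 7/2)*(x - 3)*(x - 5/2)) = x^2 - 13*x/2 + 21/2
(4) = 20*v^2 - 9*v*y + y^2
(5) = gcd((j - 5)*(j - 4), (j - 5)*(j + 6)) = j - 5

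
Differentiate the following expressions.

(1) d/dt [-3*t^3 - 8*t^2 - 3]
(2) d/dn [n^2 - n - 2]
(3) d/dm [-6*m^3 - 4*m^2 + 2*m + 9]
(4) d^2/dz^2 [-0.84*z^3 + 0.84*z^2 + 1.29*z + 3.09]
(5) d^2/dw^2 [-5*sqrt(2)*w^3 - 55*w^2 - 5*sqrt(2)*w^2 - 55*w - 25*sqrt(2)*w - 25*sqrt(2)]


(1) = t*(-9*t - 16)
(2) = 2*n - 1
(3) = -18*m^2 - 8*m + 2
(4) = 1.68 - 5.04*z
(5) = -30*sqrt(2)*w - 110 - 10*sqrt(2)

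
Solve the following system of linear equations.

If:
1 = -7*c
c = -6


Then:
No Solution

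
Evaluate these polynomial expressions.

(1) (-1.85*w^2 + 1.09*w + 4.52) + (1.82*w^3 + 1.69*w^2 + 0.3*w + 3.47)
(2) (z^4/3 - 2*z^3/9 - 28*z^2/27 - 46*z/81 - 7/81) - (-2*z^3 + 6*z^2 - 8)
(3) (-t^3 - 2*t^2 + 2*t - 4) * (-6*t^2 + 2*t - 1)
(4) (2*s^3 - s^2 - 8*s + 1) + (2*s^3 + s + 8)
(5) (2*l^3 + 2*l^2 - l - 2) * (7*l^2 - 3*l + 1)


(1) = 1.82*w^3 - 0.16*w^2 + 1.39*w + 7.99
(2) = z^4/3 + 16*z^3/9 - 190*z^2/27 - 46*z/81 + 641/81
(3) = 6*t^5 + 10*t^4 - 15*t^3 + 30*t^2 - 10*t + 4
(4) = 4*s^3 - s^2 - 7*s + 9
(5) = 14*l^5 + 8*l^4 - 11*l^3 - 9*l^2 + 5*l - 2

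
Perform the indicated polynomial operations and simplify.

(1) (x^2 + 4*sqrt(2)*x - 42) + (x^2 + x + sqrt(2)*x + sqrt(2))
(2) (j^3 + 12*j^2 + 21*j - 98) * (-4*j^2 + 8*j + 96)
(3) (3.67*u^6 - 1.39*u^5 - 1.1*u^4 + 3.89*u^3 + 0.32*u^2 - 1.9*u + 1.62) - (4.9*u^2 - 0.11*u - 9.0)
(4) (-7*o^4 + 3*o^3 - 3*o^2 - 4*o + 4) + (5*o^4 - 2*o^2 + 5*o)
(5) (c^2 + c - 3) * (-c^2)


(1) = 2*x^2 + x + 5*sqrt(2)*x - 42 + sqrt(2)
(2) = -4*j^5 - 40*j^4 + 108*j^3 + 1712*j^2 + 1232*j - 9408
(3) = 3.67*u^6 - 1.39*u^5 - 1.1*u^4 + 3.89*u^3 - 4.58*u^2 - 1.79*u + 10.62
(4) = -2*o^4 + 3*o^3 - 5*o^2 + o + 4
(5) = -c^4 - c^3 + 3*c^2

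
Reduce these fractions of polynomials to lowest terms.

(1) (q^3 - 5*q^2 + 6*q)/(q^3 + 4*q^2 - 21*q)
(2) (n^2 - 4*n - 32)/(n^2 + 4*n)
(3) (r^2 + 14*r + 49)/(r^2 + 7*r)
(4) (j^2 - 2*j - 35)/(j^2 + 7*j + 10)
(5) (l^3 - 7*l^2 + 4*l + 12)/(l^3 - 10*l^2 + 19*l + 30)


(1) = (q - 2)/(q + 7)
(2) = (n - 8)/n
(3) = (r + 7)/r
(4) = (j - 7)/(j + 2)
(5) = (l - 2)/(l - 5)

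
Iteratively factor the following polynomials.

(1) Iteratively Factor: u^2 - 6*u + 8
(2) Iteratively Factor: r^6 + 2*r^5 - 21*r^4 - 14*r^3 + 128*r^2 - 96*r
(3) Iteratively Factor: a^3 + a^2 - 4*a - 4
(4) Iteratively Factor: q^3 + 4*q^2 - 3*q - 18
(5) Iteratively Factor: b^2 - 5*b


(1) = (u - 4)*(u - 2)
(2) = (r - 3)*(r^5 + 5*r^4 - 6*r^3 - 32*r^2 + 32*r) = (r - 3)*(r - 2)*(r^4 + 7*r^3 + 8*r^2 - 16*r) = (r - 3)*(r - 2)*(r + 4)*(r^3 + 3*r^2 - 4*r) = (r - 3)*(r - 2)*(r + 4)^2*(r^2 - r) = (r - 3)*(r - 2)*(r - 1)*(r + 4)^2*(r)
(3) = (a - 2)*(a^2 + 3*a + 2) = (a - 2)*(a + 2)*(a + 1)
(4) = (q + 3)*(q^2 + q - 6) = (q + 3)^2*(q - 2)
(5) = (b)*(b - 5)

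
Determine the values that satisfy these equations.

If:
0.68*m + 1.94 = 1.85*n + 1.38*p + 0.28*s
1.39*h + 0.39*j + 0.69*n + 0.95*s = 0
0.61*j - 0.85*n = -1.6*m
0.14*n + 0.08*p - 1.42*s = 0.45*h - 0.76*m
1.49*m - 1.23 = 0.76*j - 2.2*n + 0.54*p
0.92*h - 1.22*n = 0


Then:
h = 0.10
j = -1.37
m = 0.56
n = 0.08
p = 1.51
s = 0.36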